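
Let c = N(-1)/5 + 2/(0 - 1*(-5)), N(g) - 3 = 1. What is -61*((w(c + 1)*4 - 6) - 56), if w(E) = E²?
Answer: 65026/25 ≈ 2601.0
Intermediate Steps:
N(g) = 4 (N(g) = 3 + 1 = 4)
c = 6/5 (c = 4/5 + 2/(0 - 1*(-5)) = 4*(⅕) + 2/(0 + 5) = ⅘ + 2/5 = ⅘ + 2*(⅕) = ⅘ + ⅖ = 6/5 ≈ 1.2000)
-61*((w(c + 1)*4 - 6) - 56) = -61*(((6/5 + 1)²*4 - 6) - 56) = -61*(((11/5)²*4 - 6) - 56) = -61*(((121/25)*4 - 6) - 56) = -61*((484/25 - 6) - 56) = -61*(334/25 - 56) = -61*(-1066/25) = 65026/25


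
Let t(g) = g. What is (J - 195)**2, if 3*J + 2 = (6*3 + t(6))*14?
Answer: 63001/9 ≈ 7000.1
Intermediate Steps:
J = 334/3 (J = -2/3 + ((6*3 + 6)*14)/3 = -2/3 + ((18 + 6)*14)/3 = -2/3 + (24*14)/3 = -2/3 + (1/3)*336 = -2/3 + 112 = 334/3 ≈ 111.33)
(J - 195)**2 = (334/3 - 195)**2 = (-251/3)**2 = 63001/9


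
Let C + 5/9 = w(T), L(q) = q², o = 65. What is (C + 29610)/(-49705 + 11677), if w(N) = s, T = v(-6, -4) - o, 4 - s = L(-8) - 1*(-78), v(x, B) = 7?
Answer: -265243/342252 ≈ -0.77499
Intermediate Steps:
s = -138 (s = 4 - ((-8)² - 1*(-78)) = 4 - (64 + 78) = 4 - 1*142 = 4 - 142 = -138)
T = -58 (T = 7 - 1*65 = 7 - 65 = -58)
w(N) = -138
C = -1247/9 (C = -5/9 - 138 = -1247/9 ≈ -138.56)
(C + 29610)/(-49705 + 11677) = (-1247/9 + 29610)/(-49705 + 11677) = (265243/9)/(-38028) = (265243/9)*(-1/38028) = -265243/342252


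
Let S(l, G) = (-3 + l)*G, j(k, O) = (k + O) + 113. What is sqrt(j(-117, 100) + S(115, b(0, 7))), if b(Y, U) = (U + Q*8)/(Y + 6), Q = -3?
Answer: 2*I*sqrt(498)/3 ≈ 14.877*I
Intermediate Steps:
b(Y, U) = (-24 + U)/(6 + Y) (b(Y, U) = (U - 3*8)/(Y + 6) = (U - 24)/(6 + Y) = (-24 + U)/(6 + Y))
j(k, O) = 113 + O + k (j(k, O) = (O + k) + 113 = 113 + O + k)
S(l, G) = G*(-3 + l)
sqrt(j(-117, 100) + S(115, b(0, 7))) = sqrt((113 + 100 - 117) + ((-24 + 7)/(6 + 0))*(-3 + 115)) = sqrt(96 + (-17/6)*112) = sqrt(96 + ((1/6)*(-17))*112) = sqrt(96 - 17/6*112) = sqrt(96 - 952/3) = sqrt(-664/3) = 2*I*sqrt(498)/3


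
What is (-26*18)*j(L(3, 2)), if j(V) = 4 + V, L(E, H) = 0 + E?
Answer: -3276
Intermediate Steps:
L(E, H) = E
(-26*18)*j(L(3, 2)) = (-26*18)*(4 + 3) = -468*7 = -3276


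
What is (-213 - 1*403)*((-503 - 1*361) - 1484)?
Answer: 1446368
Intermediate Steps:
(-213 - 1*403)*((-503 - 1*361) - 1484) = (-213 - 403)*((-503 - 361) - 1484) = -616*(-864 - 1484) = -616*(-2348) = 1446368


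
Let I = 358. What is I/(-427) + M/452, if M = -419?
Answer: -340729/193004 ≈ -1.7654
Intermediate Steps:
I/(-427) + M/452 = 358/(-427) - 419/452 = 358*(-1/427) - 419*1/452 = -358/427 - 419/452 = -340729/193004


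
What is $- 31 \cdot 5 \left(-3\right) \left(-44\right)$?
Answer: $-20460$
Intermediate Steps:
$- 31 \cdot 5 \left(-3\right) \left(-44\right) = \left(-31\right) \left(-15\right) \left(-44\right) = 465 \left(-44\right) = -20460$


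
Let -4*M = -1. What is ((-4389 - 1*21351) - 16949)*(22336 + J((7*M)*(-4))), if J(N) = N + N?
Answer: -952903858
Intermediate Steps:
M = ¼ (M = -¼*(-1) = ¼ ≈ 0.25000)
J(N) = 2*N
((-4389 - 1*21351) - 16949)*(22336 + J((7*M)*(-4))) = ((-4389 - 1*21351) - 16949)*(22336 + 2*((7*(¼))*(-4))) = ((-4389 - 21351) - 16949)*(22336 + 2*((7/4)*(-4))) = (-25740 - 16949)*(22336 + 2*(-7)) = -42689*(22336 - 14) = -42689*22322 = -952903858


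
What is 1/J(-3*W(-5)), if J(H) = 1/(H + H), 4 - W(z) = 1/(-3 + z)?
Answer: -99/4 ≈ -24.750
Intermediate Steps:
W(z) = 4 - 1/(-3 + z)
J(H) = 1/(2*H)
1/J(-3*W(-5)) = 1/(1/(2*((-3*(-13 + 4*(-5))/(-3 - 5))))) = 1/(1/(2*((-3*(-13 - 20)/(-8))))) = 1/(1/(2*((-(-3)*(-33)/8)))) = 1/(1/(2*((-3*33/8)))) = 1/(1/(2*(-99/8))) = 1/((1/2)*(-8/99)) = 1/(-4/99) = -99/4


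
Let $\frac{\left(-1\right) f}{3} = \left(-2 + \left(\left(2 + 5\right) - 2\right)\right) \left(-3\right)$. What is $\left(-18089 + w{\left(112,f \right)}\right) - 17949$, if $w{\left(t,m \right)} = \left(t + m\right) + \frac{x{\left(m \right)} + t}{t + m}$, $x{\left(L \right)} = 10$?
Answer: $- \frac{4989839}{139} \approx -35898.0$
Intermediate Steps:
$f = 27$ ($f = - 3 \left(-2 + \left(\left(2 + 5\right) - 2\right)\right) \left(-3\right) = - 3 \left(-2 + \left(7 - 2\right)\right) \left(-3\right) = - 3 \left(-2 + 5\right) \left(-3\right) = - 3 \cdot 3 \left(-3\right) = \left(-3\right) \left(-9\right) = 27$)
$w{\left(t,m \right)} = m + t + \frac{10 + t}{m + t}$ ($w{\left(t,m \right)} = \left(t + m\right) + \frac{10 + t}{t + m} = \left(m + t\right) + \frac{10 + t}{m + t} = m + t + \frac{10 + t}{m + t}$)
$\left(-18089 + w{\left(112,f \right)}\right) - 17949 = \left(-18089 + \frac{10 + 112 + 27^{2} + 112^{2} + 2 \cdot 27 \cdot 112}{27 + 112}\right) - 17949 = \left(-18089 + \frac{10 + 112 + 729 + 12544 + 6048}{139}\right) - 17949 = \left(-18089 + \frac{1}{139} \cdot 19443\right) - 17949 = \left(-18089 + \frac{19443}{139}\right) - 17949 = - \frac{2494928}{139} - 17949 = - \frac{4989839}{139}$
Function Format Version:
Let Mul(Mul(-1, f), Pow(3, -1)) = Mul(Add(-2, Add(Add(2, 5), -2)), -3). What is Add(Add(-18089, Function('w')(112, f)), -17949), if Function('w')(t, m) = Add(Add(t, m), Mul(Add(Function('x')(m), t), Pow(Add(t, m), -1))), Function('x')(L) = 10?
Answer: Rational(-4989839, 139) ≈ -35898.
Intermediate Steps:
f = 27 (f = Mul(-3, Mul(Add(-2, Add(Add(2, 5), -2)), -3)) = Mul(-3, Mul(Add(-2, Add(7, -2)), -3)) = Mul(-3, Mul(Add(-2, 5), -3)) = Mul(-3, Mul(3, -3)) = Mul(-3, -9) = 27)
Function('w')(t, m) = Add(m, t, Mul(Pow(Add(m, t), -1), Add(10, t))) (Function('w')(t, m) = Add(Add(t, m), Mul(Add(10, t), Pow(Add(t, m), -1))) = Add(Add(m, t), Mul(Add(10, t), Pow(Add(m, t), -1))) = Add(Add(m, t), Mul(Pow(Add(m, t), -1), Add(10, t))) = Add(m, t, Mul(Pow(Add(m, t), -1), Add(10, t))))
Add(Add(-18089, Function('w')(112, f)), -17949) = Add(Add(-18089, Mul(Pow(Add(27, 112), -1), Add(10, 112, Pow(27, 2), Pow(112, 2), Mul(2, 27, 112)))), -17949) = Add(Add(-18089, Mul(Pow(139, -1), Add(10, 112, 729, 12544, 6048))), -17949) = Add(Add(-18089, Mul(Rational(1, 139), 19443)), -17949) = Add(Add(-18089, Rational(19443, 139)), -17949) = Add(Rational(-2494928, 139), -17949) = Rational(-4989839, 139)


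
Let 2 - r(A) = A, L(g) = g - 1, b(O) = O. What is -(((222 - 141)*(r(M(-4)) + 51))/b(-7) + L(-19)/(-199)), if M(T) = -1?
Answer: 870286/1393 ≈ 624.76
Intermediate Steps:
L(g) = -1 + g
r(A) = 2 - A
-(((222 - 141)*(r(M(-4)) + 51))/b(-7) + L(-19)/(-199)) = -(((222 - 141)*((2 - 1*(-1)) + 51))/(-7) + (-1 - 19)/(-199)) = -((81*((2 + 1) + 51))*(-⅐) - 20*(-1/199)) = -((81*(3 + 51))*(-⅐) + 20/199) = -((81*54)*(-⅐) + 20/199) = -(4374*(-⅐) + 20/199) = -(-4374/7 + 20/199) = -1*(-870286/1393) = 870286/1393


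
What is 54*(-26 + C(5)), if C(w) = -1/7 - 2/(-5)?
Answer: -48654/35 ≈ -1390.1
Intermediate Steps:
C(w) = 9/35 (C(w) = -1*⅐ - 2*(-⅕) = -⅐ + ⅖ = 9/35)
54*(-26 + C(5)) = 54*(-26 + 9/35) = 54*(-901/35) = -48654/35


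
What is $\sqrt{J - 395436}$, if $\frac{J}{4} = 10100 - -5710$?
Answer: $2 i \sqrt{83049} \approx 576.36 i$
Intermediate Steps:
$J = 63240$ ($J = 4 \left(10100 - -5710\right) = 4 \left(10100 + 5710\right) = 4 \cdot 15810 = 63240$)
$\sqrt{J - 395436} = \sqrt{63240 - 395436} = \sqrt{-332196} = 2 i \sqrt{83049}$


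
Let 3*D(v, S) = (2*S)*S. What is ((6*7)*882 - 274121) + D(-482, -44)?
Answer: -707359/3 ≈ -2.3579e+5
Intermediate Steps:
D(v, S) = 2*S²/3 (D(v, S) = ((2*S)*S)/3 = (2*S²)/3 = 2*S²/3)
((6*7)*882 - 274121) + D(-482, -44) = ((6*7)*882 - 274121) + (⅔)*(-44)² = (42*882 - 274121) + (⅔)*1936 = (37044 - 274121) + 3872/3 = -237077 + 3872/3 = -707359/3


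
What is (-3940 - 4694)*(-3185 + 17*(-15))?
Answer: 29700960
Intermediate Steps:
(-3940 - 4694)*(-3185 + 17*(-15)) = -8634*(-3185 - 255) = -8634*(-3440) = 29700960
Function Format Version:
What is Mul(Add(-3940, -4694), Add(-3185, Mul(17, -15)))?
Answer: 29700960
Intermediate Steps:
Mul(Add(-3940, -4694), Add(-3185, Mul(17, -15))) = Mul(-8634, Add(-3185, -255)) = Mul(-8634, -3440) = 29700960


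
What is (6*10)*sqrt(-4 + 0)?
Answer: 120*I ≈ 120.0*I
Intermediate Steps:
(6*10)*sqrt(-4 + 0) = 60*sqrt(-4) = 60*(2*I) = 120*I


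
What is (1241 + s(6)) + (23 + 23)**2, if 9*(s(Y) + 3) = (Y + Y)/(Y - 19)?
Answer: 130802/39 ≈ 3353.9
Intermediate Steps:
s(Y) = -3 + 2*Y/(9*(-19 + Y)) (s(Y) = -3 + ((Y + Y)/(Y - 19))/9 = -3 + ((2*Y)/(-19 + Y))/9 = -3 + (2*Y/(-19 + Y))/9 = -3 + 2*Y/(9*(-19 + Y)))
(1241 + s(6)) + (23 + 23)**2 = (1241 + (513 - 25*6)/(9*(-19 + 6))) + (23 + 23)**2 = (1241 + (1/9)*(513 - 150)/(-13)) + 46**2 = (1241 + (1/9)*(-1/13)*363) + 2116 = (1241 - 121/39) + 2116 = 48278/39 + 2116 = 130802/39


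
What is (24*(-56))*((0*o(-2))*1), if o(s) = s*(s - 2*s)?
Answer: 0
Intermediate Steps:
o(s) = -s² (o(s) = s*(-s) = -s²)
(24*(-56))*((0*o(-2))*1) = (24*(-56))*((0*(-1*(-2)²))*1) = -1344*0*(-1*4) = -1344*0*(-4) = -0 = -1344*0 = 0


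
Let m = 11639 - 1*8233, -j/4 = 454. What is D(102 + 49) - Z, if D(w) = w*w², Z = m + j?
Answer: 3441361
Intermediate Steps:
j = -1816 (j = -4*454 = -1816)
m = 3406 (m = 11639 - 8233 = 3406)
Z = 1590 (Z = 3406 - 1816 = 1590)
D(w) = w³
D(102 + 49) - Z = (102 + 49)³ - 1*1590 = 151³ - 1590 = 3442951 - 1590 = 3441361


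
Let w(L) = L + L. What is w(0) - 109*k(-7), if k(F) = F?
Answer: 763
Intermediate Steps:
w(L) = 2*L
w(0) - 109*k(-7) = 2*0 - 109*(-7) = 0 + 763 = 763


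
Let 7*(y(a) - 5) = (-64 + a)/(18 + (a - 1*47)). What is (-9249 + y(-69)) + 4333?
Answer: -481259/98 ≈ -4910.8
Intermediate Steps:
y(a) = 5 + (-64 + a)/(7*(-29 + a)) (y(a) = 5 + ((-64 + a)/(18 + (a - 1*47)))/7 = 5 + ((-64 + a)/(18 + (a - 47)))/7 = 5 + ((-64 + a)/(18 + (-47 + a)))/7 = 5 + ((-64 + a)/(-29 + a))/7 = 5 + (-64 + a)/(7*(-29 + a)))
(-9249 + y(-69)) + 4333 = (-9249 + (-1079 + 36*(-69))/(7*(-29 - 69))) + 4333 = (-9249 + (⅐)*(-1079 - 2484)/(-98)) + 4333 = (-9249 + (⅐)*(-1/98)*(-3563)) + 4333 = (-9249 + 509/98) + 4333 = -905893/98 + 4333 = -481259/98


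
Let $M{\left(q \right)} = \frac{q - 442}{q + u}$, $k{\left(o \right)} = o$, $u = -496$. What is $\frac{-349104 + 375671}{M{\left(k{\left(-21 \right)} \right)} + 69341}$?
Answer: $\frac{13735139}{35849760} \approx 0.38313$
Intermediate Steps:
$M{\left(q \right)} = \frac{-442 + q}{-496 + q}$ ($M{\left(q \right)} = \frac{q - 442}{q - 496} = \frac{-442 + q}{-496 + q}$)
$\frac{-349104 + 375671}{M{\left(k{\left(-21 \right)} \right)} + 69341} = \frac{-349104 + 375671}{\frac{-442 - 21}{-496 - 21} + 69341} = \frac{26567}{\frac{1}{-517} \left(-463\right) + 69341} = \frac{26567}{\left(- \frac{1}{517}\right) \left(-463\right) + 69341} = \frac{26567}{\frac{463}{517} + 69341} = \frac{26567}{\frac{35849760}{517}} = 26567 \cdot \frac{517}{35849760} = \frac{13735139}{35849760}$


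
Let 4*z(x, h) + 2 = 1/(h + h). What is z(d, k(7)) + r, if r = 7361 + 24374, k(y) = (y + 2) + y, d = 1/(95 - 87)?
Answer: 4062017/128 ≈ 31735.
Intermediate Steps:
d = 1/8 ≈ 0.12500
k(y) = 2 + 2*y (k(y) = (2 + y) + y = 2 + 2*y)
z(x, h) = -1/2 + 1/(8*h) (z(x, h) = -1/2 + 1/(4*(h + h)) = -1/2 + 1/(4*((2*h))) = -1/2 + (1/(2*h))/4 = -1/2 + 1/(8*h))
r = 31735
z(d, k(7)) + r = (1 - 4*(2 + 2*7))/(8*(2 + 2*7)) + 31735 = (1 - 4*(2 + 14))/(8*(2 + 14)) + 31735 = (1/8)*(1 - 4*16)/16 + 31735 = (1/8)*(1/16)*(1 - 64) + 31735 = (1/8)*(1/16)*(-63) + 31735 = -63/128 + 31735 = 4062017/128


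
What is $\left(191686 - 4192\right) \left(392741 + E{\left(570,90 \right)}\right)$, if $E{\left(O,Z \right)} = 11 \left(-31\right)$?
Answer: $73572645600$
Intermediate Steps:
$E{\left(O,Z \right)} = -341$
$\left(191686 - 4192\right) \left(392741 + E{\left(570,90 \right)}\right) = \left(191686 - 4192\right) \left(392741 - 341\right) = 187494 \cdot 392400 = 73572645600$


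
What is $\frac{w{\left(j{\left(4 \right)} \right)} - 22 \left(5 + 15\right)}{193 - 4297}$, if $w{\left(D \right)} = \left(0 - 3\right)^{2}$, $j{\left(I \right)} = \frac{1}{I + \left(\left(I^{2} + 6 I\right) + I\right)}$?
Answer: $\frac{431}{4104} \approx 0.10502$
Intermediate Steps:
$j{\left(I \right)} = \frac{1}{I^{2} + 8 I}$ ($j{\left(I \right)} = \frac{1}{I + \left(I^{2} + 7 I\right)} = \frac{1}{I^{2} + 8 I}$)
$w{\left(D \right)} = 9$ ($w{\left(D \right)} = \left(-3\right)^{2} = 9$)
$\frac{w{\left(j{\left(4 \right)} \right)} - 22 \left(5 + 15\right)}{193 - 4297} = \frac{9 - 22 \left(5 + 15\right)}{193 - 4297} = \frac{9 - 440}{-4104} = \left(9 - 440\right) \left(- \frac{1}{4104}\right) = \left(-431\right) \left(- \frac{1}{4104}\right) = \frac{431}{4104}$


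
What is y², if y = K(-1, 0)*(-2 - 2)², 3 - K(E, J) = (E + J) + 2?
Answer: 1024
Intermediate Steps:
K(E, J) = 1 - E - J (K(E, J) = 3 - ((E + J) + 2) = 3 - (2 + E + J) = 3 + (-2 - E - J) = 1 - E - J)
y = 32 (y = (1 - 1*(-1) - 1*0)*(-2 - 2)² = (1 + 1 + 0)*(-4)² = 2*16 = 32)
y² = 32² = 1024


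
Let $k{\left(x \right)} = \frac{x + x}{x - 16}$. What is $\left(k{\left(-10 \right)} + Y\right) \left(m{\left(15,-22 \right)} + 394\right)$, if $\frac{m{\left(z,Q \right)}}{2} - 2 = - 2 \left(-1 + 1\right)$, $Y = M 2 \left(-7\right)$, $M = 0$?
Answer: $\frac{3980}{13} \approx 306.15$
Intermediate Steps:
$k{\left(x \right)} = \frac{2 x}{-16 + x}$
$Y = 0$ ($Y = 0 \cdot 2 \left(-7\right) = 0 \left(-7\right) = 0$)
$m{\left(z,Q \right)} = 4$ ($m{\left(z,Q \right)} = 4 + 2 \left(- 2 \left(-1 + 1\right)\right) = 4 + 2 \left(\left(-2\right) 0\right) = 4 + 2 \cdot 0 = 4 + 0 = 4$)
$\left(k{\left(-10 \right)} + Y\right) \left(m{\left(15,-22 \right)} + 394\right) = \left(2 \left(-10\right) \frac{1}{-16 - 10} + 0\right) \left(4 + 394\right) = \left(2 \left(-10\right) \frac{1}{-26} + 0\right) 398 = \left(2 \left(-10\right) \left(- \frac{1}{26}\right) + 0\right) 398 = \left(\frac{10}{13} + 0\right) 398 = \frac{10}{13} \cdot 398 = \frac{3980}{13}$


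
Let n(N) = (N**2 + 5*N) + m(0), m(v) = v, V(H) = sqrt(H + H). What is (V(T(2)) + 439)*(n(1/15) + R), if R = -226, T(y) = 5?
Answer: -22289786/225 - 50774*sqrt(10)/225 ≈ -99779.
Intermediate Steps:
V(H) = sqrt(2)*sqrt(H) (V(H) = sqrt(2*H) = sqrt(2)*sqrt(H))
n(N) = N**2 + 5*N (n(N) = (N**2 + 5*N) + 0 = N**2 + 5*N)
(V(T(2)) + 439)*(n(1/15) + R) = (sqrt(2)*sqrt(5) + 439)*((5 + 1/15)/15 - 226) = (sqrt(10) + 439)*((5 + 1/15)/15 - 226) = (439 + sqrt(10))*((1/15)*(76/15) - 226) = (439 + sqrt(10))*(76/225 - 226) = (439 + sqrt(10))*(-50774/225) = -22289786/225 - 50774*sqrt(10)/225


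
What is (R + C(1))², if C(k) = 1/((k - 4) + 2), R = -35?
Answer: 1296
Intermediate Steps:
C(k) = 1/(-2 + k) (C(k) = 1/((-4 + k) + 2) = 1/(-2 + k))
(R + C(1))² = (-35 + 1/(-2 + 1))² = (-35 + 1/(-1))² = (-35 - 1)² = (-36)² = 1296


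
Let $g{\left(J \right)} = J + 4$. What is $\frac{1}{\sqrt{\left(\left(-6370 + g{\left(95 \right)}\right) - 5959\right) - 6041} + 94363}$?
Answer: $\frac{94363}{8904394040} - \frac{11 i \sqrt{151}}{8904394040} \approx 1.0597 \cdot 10^{-5} - 1.518 \cdot 10^{-8} i$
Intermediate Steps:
$g{\left(J \right)} = 4 + J$
$\frac{1}{\sqrt{\left(\left(-6370 + g{\left(95 \right)}\right) - 5959\right) - 6041} + 94363} = \frac{1}{\sqrt{\left(\left(-6370 + \left(4 + 95\right)\right) - 5959\right) - 6041} + 94363} = \frac{1}{\sqrt{\left(\left(-6370 + 99\right) - 5959\right) - 6041} + 94363} = \frac{1}{\sqrt{\left(-6271 - 5959\right) - 6041} + 94363} = \frac{1}{\sqrt{-12230 - 6041} + 94363} = \frac{1}{\sqrt{-18271} + 94363} = \frac{1}{11 i \sqrt{151} + 94363} = \frac{1}{94363 + 11 i \sqrt{151}}$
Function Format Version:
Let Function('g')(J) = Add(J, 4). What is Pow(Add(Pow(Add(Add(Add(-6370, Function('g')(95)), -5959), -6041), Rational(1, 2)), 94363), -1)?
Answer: Add(Rational(94363, 8904394040), Mul(Rational(-11, 8904394040), I, Pow(151, Rational(1, 2)))) ≈ Add(1.0597e-5, Mul(-1.5180e-8, I))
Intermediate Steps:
Function('g')(J) = Add(4, J)
Pow(Add(Pow(Add(Add(Add(-6370, Function('g')(95)), -5959), -6041), Rational(1, 2)), 94363), -1) = Pow(Add(Pow(Add(Add(Add(-6370, Add(4, 95)), -5959), -6041), Rational(1, 2)), 94363), -1) = Pow(Add(Pow(Add(Add(Add(-6370, 99), -5959), -6041), Rational(1, 2)), 94363), -1) = Pow(Add(Pow(Add(Add(-6271, -5959), -6041), Rational(1, 2)), 94363), -1) = Pow(Add(Pow(Add(-12230, -6041), Rational(1, 2)), 94363), -1) = Pow(Add(Pow(-18271, Rational(1, 2)), 94363), -1) = Pow(Add(Mul(11, I, Pow(151, Rational(1, 2))), 94363), -1) = Pow(Add(94363, Mul(11, I, Pow(151, Rational(1, 2)))), -1)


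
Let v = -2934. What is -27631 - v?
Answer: -24697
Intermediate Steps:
-27631 - v = -27631 - 1*(-2934) = -27631 + 2934 = -24697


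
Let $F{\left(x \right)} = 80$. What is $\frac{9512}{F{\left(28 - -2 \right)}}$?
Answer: $\frac{1189}{10} \approx 118.9$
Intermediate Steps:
$\frac{9512}{F{\left(28 - -2 \right)}} = \frac{9512}{80} = 9512 \cdot \frac{1}{80} = \frac{1189}{10}$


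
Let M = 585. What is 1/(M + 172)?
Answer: 1/757 ≈ 0.0013210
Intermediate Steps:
1/(M + 172) = 1/(585 + 172) = 1/757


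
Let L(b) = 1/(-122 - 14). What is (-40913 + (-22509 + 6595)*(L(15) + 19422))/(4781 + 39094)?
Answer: -7006776757/994500 ≈ -7045.5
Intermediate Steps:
L(b) = -1/136 (L(b) = 1/(-136) = -1/136)
(-40913 + (-22509 + 6595)*(L(15) + 19422))/(4781 + 39094) = (-40913 + (-22509 + 6595)*(-1/136 + 19422))/(4781 + 39094) = (-40913 - 15914*2641391/136)/43875 = (-40913 - 21017548187/68)*(1/43875) = -21020330271/68*1/43875 = -7006776757/994500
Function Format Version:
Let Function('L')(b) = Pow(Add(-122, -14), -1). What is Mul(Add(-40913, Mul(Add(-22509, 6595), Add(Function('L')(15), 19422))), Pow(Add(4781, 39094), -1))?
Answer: Rational(-7006776757, 994500) ≈ -7045.5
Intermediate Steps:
Function('L')(b) = Rational(-1, 136) (Function('L')(b) = Pow(-136, -1) = Rational(-1, 136))
Mul(Add(-40913, Mul(Add(-22509, 6595), Add(Function('L')(15), 19422))), Pow(Add(4781, 39094), -1)) = Mul(Add(-40913, Mul(Add(-22509, 6595), Add(Rational(-1, 136), 19422))), Pow(Add(4781, 39094), -1)) = Mul(Add(-40913, Mul(-15914, Rational(2641391, 136))), Pow(43875, -1)) = Mul(Add(-40913, Rational(-21017548187, 68)), Rational(1, 43875)) = Mul(Rational(-21020330271, 68), Rational(1, 43875)) = Rational(-7006776757, 994500)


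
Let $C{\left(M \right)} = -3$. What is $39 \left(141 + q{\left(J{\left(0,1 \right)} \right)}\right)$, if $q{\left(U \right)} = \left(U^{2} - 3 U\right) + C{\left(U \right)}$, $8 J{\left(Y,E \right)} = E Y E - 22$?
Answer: $\frac{95979}{16} \approx 5998.7$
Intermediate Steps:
$J{\left(Y,E \right)} = - \frac{11}{4} + \frac{Y E^{2}}{8}$ ($J{\left(Y,E \right)} = \frac{E Y E - 22}{8} = \frac{Y E^{2} - 22}{8} = \frac{-22 + Y E^{2}}{8} = - \frac{11}{4} + \frac{Y E^{2}}{8}$)
$q{\left(U \right)} = -3 + U^{2} - 3 U$ ($q{\left(U \right)} = \left(U^{2} - 3 U\right) - 3 = -3 + U^{2} - 3 U$)
$39 \left(141 + q{\left(J{\left(0,1 \right)} \right)}\right) = 39 \left(141 - \left(3 - \left(- \frac{11}{4} + \frac{1}{8} \cdot 0 \cdot 1^{2}\right)^{2} + 3 \left(- \frac{11}{4} + \frac{1}{8} \cdot 0 \cdot 1^{2}\right)\right)\right) = 39 \left(141 - \left(3 - \left(- \frac{11}{4} + \frac{1}{8} \cdot 0 \cdot 1\right)^{2} + 3 \left(- \frac{11}{4} + \frac{1}{8} \cdot 0 \cdot 1\right)\right)\right) = 39 \left(141 - \left(3 - \left(- \frac{11}{4} + 0\right)^{2} + 3 \left(- \frac{11}{4} + 0\right)\right)\right) = 39 \left(141 - \left(- \frac{21}{4} - \frac{121}{16}\right)\right) = 39 \left(141 + \left(-3 + \frac{121}{16} + \frac{33}{4}\right)\right) = 39 \left(141 + \frac{205}{16}\right) = 39 \cdot \frac{2461}{16} = \frac{95979}{16}$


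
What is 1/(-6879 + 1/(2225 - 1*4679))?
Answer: -2454/16881067 ≈ -0.00014537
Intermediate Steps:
1/(-6879 + 1/(2225 - 1*4679)) = 1/(-6879 + 1/(2225 - 4679)) = 1/(-6879 + 1/(-2454)) = 1/(-6879 - 1/2454) = 1/(-16881067/2454) = -2454/16881067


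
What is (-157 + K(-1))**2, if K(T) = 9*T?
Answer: 27556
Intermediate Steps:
(-157 + K(-1))**2 = (-157 + 9*(-1))**2 = (-157 - 9)**2 = (-166)**2 = 27556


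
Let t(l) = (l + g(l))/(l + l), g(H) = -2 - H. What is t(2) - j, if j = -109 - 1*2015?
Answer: 4247/2 ≈ 2123.5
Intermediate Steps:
j = -2124 (j = -109 - 2015 = -2124)
t(l) = -1/l (t(l) = (l + (-2 - l))/(l + l) = -2*1/(2*l) = -1/l)
t(2) - j = -1/2 - 1*(-2124) = -1*½ + 2124 = -½ + 2124 = 4247/2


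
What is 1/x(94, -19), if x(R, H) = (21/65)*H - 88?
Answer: -65/6119 ≈ -0.010623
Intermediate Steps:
x(R, H) = -88 + 21*H/65 (x(R, H) = (21*(1/65))*H - 88 = 21*H/65 - 88 = -88 + 21*H/65)
1/x(94, -19) = 1/(-88 + (21/65)*(-19)) = 1/(-88 - 399/65) = 1/(-6119/65) = -65/6119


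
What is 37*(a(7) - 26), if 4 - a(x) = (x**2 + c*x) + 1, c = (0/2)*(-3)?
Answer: -2664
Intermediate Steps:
c = 0 (c = (0*(1/2))*(-3) = 0*(-3) = 0)
a(x) = 3 - x**2 (a(x) = 4 - ((x**2 + 0*x) + 1) = 4 - ((x**2 + 0) + 1) = 4 - (x**2 + 1) = 4 - (1 + x**2) = 4 + (-1 - x**2) = 3 - x**2)
37*(a(7) - 26) = 37*((3 - 1*7**2) - 26) = 37*((3 - 1*49) - 26) = 37*((3 - 49) - 26) = 37*(-46 - 26) = 37*(-72) = -2664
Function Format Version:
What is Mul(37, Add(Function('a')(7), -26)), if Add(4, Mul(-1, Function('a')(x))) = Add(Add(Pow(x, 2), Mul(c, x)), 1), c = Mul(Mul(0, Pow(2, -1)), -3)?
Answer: -2664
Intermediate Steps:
c = 0 (c = Mul(Mul(0, Rational(1, 2)), -3) = Mul(0, -3) = 0)
Function('a')(x) = Add(3, Mul(-1, Pow(x, 2))) (Function('a')(x) = Add(4, Mul(-1, Add(Add(Pow(x, 2), Mul(0, x)), 1))) = Add(4, Mul(-1, Add(Add(Pow(x, 2), 0), 1))) = Add(4, Mul(-1, Add(Pow(x, 2), 1))) = Add(4, Mul(-1, Add(1, Pow(x, 2)))) = Add(4, Add(-1, Mul(-1, Pow(x, 2)))) = Add(3, Mul(-1, Pow(x, 2))))
Mul(37, Add(Function('a')(7), -26)) = Mul(37, Add(Add(3, Mul(-1, Pow(7, 2))), -26)) = Mul(37, Add(Add(3, Mul(-1, 49)), -26)) = Mul(37, Add(Add(3, -49), -26)) = Mul(37, Add(-46, -26)) = Mul(37, -72) = -2664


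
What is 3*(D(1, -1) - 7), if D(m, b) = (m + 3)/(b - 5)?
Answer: -23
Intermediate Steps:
D(m, b) = (3 + m)/(-5 + b)
3*(D(1, -1) - 7) = 3*((3 + 1)/(-5 - 1) - 7) = 3*(4/(-6) - 7) = 3*(-⅙*4 - 7) = 3*(-⅔ - 7) = 3*(-23/3) = -23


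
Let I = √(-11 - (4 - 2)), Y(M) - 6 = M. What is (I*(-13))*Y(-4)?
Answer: -26*I*√13 ≈ -93.744*I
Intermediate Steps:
Y(M) = 6 + M
I = I*√13 (I = √(-11 - 1*2) = √(-11 - 2) = √(-13) = I*√13 ≈ 3.6056*I)
(I*(-13))*Y(-4) = ((I*√13)*(-13))*(6 - 4) = -13*I*√13*2 = -26*I*√13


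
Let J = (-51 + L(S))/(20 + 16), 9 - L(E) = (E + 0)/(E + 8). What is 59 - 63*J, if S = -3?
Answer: 2629/20 ≈ 131.45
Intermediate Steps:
L(E) = 9 - E/(8 + E) (L(E) = 9 - (E + 0)/(E + 8) = 9 - E/(8 + E))
J = -23/20 (J = (-51 + 8*(9 - 3)/(8 - 3))/(20 + 16) = (-51 + 8*6/5)/36 = (-51 + 8*(1/5)*6)*(1/36) = (-51 + 48/5)*(1/36) = -207/5*1/36 = -23/20 ≈ -1.1500)
59 - 63*J = 59 - 63*(-23/20) = 59 + 1449/20 = 2629/20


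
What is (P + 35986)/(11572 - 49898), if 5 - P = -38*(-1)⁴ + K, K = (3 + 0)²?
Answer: -18010/19163 ≈ -0.93983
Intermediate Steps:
K = 9 (K = 3² = 9)
P = 34 (P = 5 - (-38*(-1)⁴ + 9) = 5 - (-38*1 + 9) = 5 - (-38 + 9) = 5 - 1*(-29) = 5 + 29 = 34)
(P + 35986)/(11572 - 49898) = (34 + 35986)/(11572 - 49898) = 36020/(-38326) = 36020*(-1/38326) = -18010/19163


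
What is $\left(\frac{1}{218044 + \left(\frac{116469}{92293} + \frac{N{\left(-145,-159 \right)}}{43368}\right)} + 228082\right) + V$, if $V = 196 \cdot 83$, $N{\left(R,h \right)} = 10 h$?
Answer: $\frac{35542324799477747854}{145456618779663} \approx 2.4435 \cdot 10^{5}$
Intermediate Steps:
$V = 16268$
$\left(\frac{1}{218044 + \left(\frac{116469}{92293} + \frac{N{\left(-145,-159 \right)}}{43368}\right)} + 228082\right) + V = \left(\frac{1}{218044 + \left(\frac{116469}{92293} + \frac{10 \left(-159\right)}{43368}\right)} + 228082\right) + 16268 = \left(\frac{1}{218044 + \left(116469 \cdot \frac{1}{92293} - \frac{265}{7228}\right)} + 228082\right) + 16268 = \left(\frac{1}{218044 + \left(\frac{116469}{92293} - \frac{265}{7228}\right)} + 228082\right) + 16268 = \left(\frac{1}{218044 + \frac{817380287}{667093804}} + 228082\right) + 16268 = \left(\frac{1}{\frac{145456618779663}{667093804}} + 228082\right) + 16268 = \left(\frac{667093804}{145456618779663} + 228082\right) + 16268 = \frac{33176036525170190170}{145456618779663} + 16268 = \frac{35542324799477747854}{145456618779663}$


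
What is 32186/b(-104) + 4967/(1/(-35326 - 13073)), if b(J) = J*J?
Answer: -1300071464771/5408 ≈ -2.4040e+8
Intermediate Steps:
b(J) = J²
32186/b(-104) + 4967/(1/(-35326 - 13073)) = 32186/((-104)²) + 4967/(1/(-35326 - 13073)) = 32186/10816 + 4967/(1/(-48399)) = 32186*(1/10816) + 4967/(-1/48399) = 16093/5408 + 4967*(-48399) = 16093/5408 - 240397833 = -1300071464771/5408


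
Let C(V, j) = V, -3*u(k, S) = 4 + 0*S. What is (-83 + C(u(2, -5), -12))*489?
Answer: -41239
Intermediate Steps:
u(k, S) = -4/3 (u(k, S) = -(4 + 0*S)/3 = -(4 + 0)/3 = -1/3*4 = -4/3)
(-83 + C(u(2, -5), -12))*489 = (-83 - 4/3)*489 = -253/3*489 = -41239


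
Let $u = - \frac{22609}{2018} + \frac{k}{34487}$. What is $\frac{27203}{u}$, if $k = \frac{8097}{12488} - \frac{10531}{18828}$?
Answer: $- \frac{55641710607747324984}{22916261188483991} \approx -2428.0$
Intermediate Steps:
$k = \frac{5234797}{58781016}$ ($k = 8097 \cdot \frac{1}{12488} - \frac{10531}{18828} = \frac{8097}{12488} - \frac{10531}{18828} = \frac{5234797}{58781016} \approx 0.089056$)
$u = - \frac{22916261188483991}{2045425526881128}$ ($u = - \frac{22609}{2018} + \frac{5234797}{58781016 \cdot 34487} = \left(-22609\right) \frac{1}{2018} + \frac{5234797}{58781016} \cdot \frac{1}{34487} = - \frac{22609}{2018} + \frac{5234797}{2027180898792} = - \frac{22916261188483991}{2045425526881128} \approx -11.204$)
$\frac{27203}{u} = \frac{27203}{- \frac{22916261188483991}{2045425526881128}} = 27203 \left(- \frac{2045425526881128}{22916261188483991}\right) = - \frac{55641710607747324984}{22916261188483991}$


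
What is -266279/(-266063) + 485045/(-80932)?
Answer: -107502035807/21533010716 ≈ -4.9924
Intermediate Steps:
-266279/(-266063) + 485045/(-80932) = -266279*(-1/266063) + 485045*(-1/80932) = 266279/266063 - 485045/80932 = -107502035807/21533010716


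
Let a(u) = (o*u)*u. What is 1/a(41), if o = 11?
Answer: 1/18491 ≈ 5.4080e-5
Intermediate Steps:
a(u) = 11*u² (a(u) = (11*u)*u = 11*u²)
1/a(41) = 1/(11*41²) = 1/(11*1681) = 1/18491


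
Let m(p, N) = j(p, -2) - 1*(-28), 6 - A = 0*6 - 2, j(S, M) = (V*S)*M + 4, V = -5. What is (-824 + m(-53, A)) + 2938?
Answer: 1616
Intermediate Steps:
j(S, M) = 4 - 5*M*S (j(S, M) = (-5*S)*M + 4 = -5*M*S + 4 = 4 - 5*M*S)
A = 8 (A = 6 - (0*6 - 2) = 6 - (0 - 2) = 6 - 1*(-2) = 6 + 2 = 8)
m(p, N) = 32 + 10*p (m(p, N) = (4 - 5*(-2)*p) - 1*(-28) = (4 + 10*p) + 28 = 32 + 10*p)
(-824 + m(-53, A)) + 2938 = (-824 + (32 + 10*(-53))) + 2938 = (-824 + (32 - 530)) + 2938 = (-824 - 498) + 2938 = -1322 + 2938 = 1616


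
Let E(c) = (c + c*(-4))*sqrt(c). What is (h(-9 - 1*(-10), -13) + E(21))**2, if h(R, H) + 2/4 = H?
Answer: 334125/4 + 1701*sqrt(21) ≈ 91326.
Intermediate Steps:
h(R, H) = -1/2 + H
E(c) = -3*c**(3/2) (E(c) = (c - 4*c)*sqrt(c) = (-3*c)*sqrt(c) = -3*c**(3/2))
(h(-9 - 1*(-10), -13) + E(21))**2 = ((-1/2 - 13) - 63*sqrt(21))**2 = (-27/2 - 63*sqrt(21))**2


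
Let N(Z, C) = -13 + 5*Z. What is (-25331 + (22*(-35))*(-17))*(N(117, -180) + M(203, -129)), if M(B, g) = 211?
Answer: -9584703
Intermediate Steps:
(-25331 + (22*(-35))*(-17))*(N(117, -180) + M(203, -129)) = (-25331 + (22*(-35))*(-17))*((-13 + 5*117) + 211) = (-25331 - 770*(-17))*((-13 + 585) + 211) = (-25331 + 13090)*(572 + 211) = -12241*783 = -9584703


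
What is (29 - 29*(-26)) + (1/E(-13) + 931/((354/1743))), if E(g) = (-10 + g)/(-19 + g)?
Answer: 14569791/2714 ≈ 5368.4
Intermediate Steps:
E(g) = (-10 + g)/(-19 + g)
(29 - 29*(-26)) + (1/E(-13) + 931/((354/1743))) = (29 - 29*(-26)) + (1/((-10 - 13)/(-19 - 13)) + 931/((354/1743))) = (29 + 754) + (1/(-23/(-32)) + 931/((354*(1/1743)))) = 783 + (1/(-1/32*(-23)) + 931/(118/581)) = 783 + (1/(23/32) + 931*(581/118)) = 783 + (32/23 + 540911/118) = 783 + 12444729/2714 = 14569791/2714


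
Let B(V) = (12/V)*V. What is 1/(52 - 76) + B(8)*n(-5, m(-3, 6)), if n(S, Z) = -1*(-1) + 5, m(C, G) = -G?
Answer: 1727/24 ≈ 71.958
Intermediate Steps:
n(S, Z) = 6 (n(S, Z) = 1 + 5 = 6)
B(V) = 12
1/(52 - 76) + B(8)*n(-5, m(-3, 6)) = 1/(52 - 76) + 12*6 = 1/(-24) + 72 = -1/24 + 72 = 1727/24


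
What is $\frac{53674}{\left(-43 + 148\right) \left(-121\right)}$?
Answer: $- \frac{53674}{12705} \approx -4.2246$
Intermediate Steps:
$\frac{53674}{\left(-43 + 148\right) \left(-121\right)} = \frac{53674}{105 \left(-121\right)} = \frac{53674}{-12705} = 53674 \left(- \frac{1}{12705}\right) = - \frac{53674}{12705}$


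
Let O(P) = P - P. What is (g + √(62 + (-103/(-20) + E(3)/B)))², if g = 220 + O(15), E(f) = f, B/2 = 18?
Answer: (6600 + √60510)²/900 ≈ 52075.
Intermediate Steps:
B = 36 (B = 2*18 = 36)
O(P) = 0
g = 220 (g = 220 + 0 = 220)
(g + √(62 + (-103/(-20) + E(3)/B)))² = (220 + √(62 + (-103/(-20) + 3/36)))² = (220 + √(62 + (-103*(-1/20) + 3*(1/36))))² = (220 + √(62 + (103/20 + 1/12)))² = (220 + √(62 + 157/30))² = (220 + √(2017/30))² = (220 + √60510/30)²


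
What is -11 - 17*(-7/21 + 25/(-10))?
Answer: 223/6 ≈ 37.167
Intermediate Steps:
-11 - 17*(-7/21 + 25/(-10)) = -11 - 17*(-7*1/21 + 25*(-⅒)) = -11 - 17*(-⅓ - 5/2) = -11 - 17*(-17/6) = -11 + 289/6 = 223/6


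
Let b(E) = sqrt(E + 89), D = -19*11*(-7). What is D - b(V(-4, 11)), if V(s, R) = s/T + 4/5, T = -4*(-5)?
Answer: 1463 - 8*sqrt(35)/5 ≈ 1453.5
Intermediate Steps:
T = 20
V(s, R) = 4/5 + s/20 (V(s, R) = s/20 + 4/5 = 4/5 + s/20)
D = 1463 (D = -209*(-7) = 1463)
b(E) = sqrt(89 + E)
D - b(V(-4, 11)) = 1463 - sqrt(89 + (4/5 + (1/20)*(-4))) = 1463 - sqrt(89 + (4/5 - 1/5)) = 1463 - sqrt(89 + 3/5) = 1463 - sqrt(448/5) = 1463 - 8*sqrt(35)/5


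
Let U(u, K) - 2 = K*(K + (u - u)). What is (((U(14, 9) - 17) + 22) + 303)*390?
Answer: 152490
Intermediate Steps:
U(u, K) = 2 + K² (U(u, K) = 2 + K*(K + (u - u)) = 2 + K*(K + 0) = 2 + K*K = 2 + K²)
(((U(14, 9) - 17) + 22) + 303)*390 = ((((2 + 9²) - 17) + 22) + 303)*390 = ((((2 + 81) - 17) + 22) + 303)*390 = (((83 - 17) + 22) + 303)*390 = ((66 + 22) + 303)*390 = (88 + 303)*390 = 391*390 = 152490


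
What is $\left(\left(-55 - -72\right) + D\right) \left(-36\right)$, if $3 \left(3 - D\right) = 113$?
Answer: $636$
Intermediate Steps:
$D = - \frac{104}{3}$ ($D = 3 - \frac{113}{3} = - \frac{104}{3} \approx -34.667$)
$\left(\left(-55 - -72\right) + D\right) \left(-36\right) = \left(\left(-55 - -72\right) - \frac{104}{3}\right) \left(-36\right) = \left(\left(-55 + 72\right) - \frac{104}{3}\right) \left(-36\right) = \left(17 - \frac{104}{3}\right) \left(-36\right) = \left(- \frac{53}{3}\right) \left(-36\right) = 636$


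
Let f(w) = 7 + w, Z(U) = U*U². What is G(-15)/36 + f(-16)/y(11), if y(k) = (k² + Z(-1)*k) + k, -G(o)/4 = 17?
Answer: -2138/1089 ≈ -1.9633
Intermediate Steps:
Z(U) = U³
G(o) = -68 (G(o) = -4*17 = -68)
y(k) = k² (y(k) = (k² + (-1)³*k) + k = (k² - k) + k = k²)
G(-15)/36 + f(-16)/y(11) = -68/36 + (7 - 16)/(11²) = -68*1/36 - 9/121 = -17/9 - 9*1/121 = -17/9 - 9/121 = -2138/1089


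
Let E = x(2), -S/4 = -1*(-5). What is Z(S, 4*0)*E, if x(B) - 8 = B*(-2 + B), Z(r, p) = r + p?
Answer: -160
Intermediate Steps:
S = -20 (S = -(-4)*(-5) = -4*5 = -20)
Z(r, p) = p + r
x(B) = 8 + B*(-2 + B)
E = 8 (E = 8 + 2**2 - 2*2 = 8 + 4 - 4 = 8)
Z(S, 4*0)*E = (4*0 - 20)*8 = (0 - 20)*8 = -20*8 = -160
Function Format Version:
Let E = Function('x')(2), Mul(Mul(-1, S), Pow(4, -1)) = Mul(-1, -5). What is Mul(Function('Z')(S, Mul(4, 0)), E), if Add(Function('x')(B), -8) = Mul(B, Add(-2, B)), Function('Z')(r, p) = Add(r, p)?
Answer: -160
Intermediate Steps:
S = -20 (S = Mul(-4, Mul(-1, -5)) = Mul(-4, 5) = -20)
Function('Z')(r, p) = Add(p, r)
Function('x')(B) = Add(8, Mul(B, Add(-2, B)))
E = 8 (E = Add(8, Pow(2, 2), Mul(-2, 2)) = Add(8, 4, -4) = 8)
Mul(Function('Z')(S, Mul(4, 0)), E) = Mul(Add(Mul(4, 0), -20), 8) = Mul(Add(0, -20), 8) = Mul(-20, 8) = -160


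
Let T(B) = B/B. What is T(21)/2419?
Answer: 1/2419 ≈ 0.00041339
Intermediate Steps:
T(B) = 1
T(21)/2419 = 1/2419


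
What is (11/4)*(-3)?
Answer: -33/4 ≈ -8.2500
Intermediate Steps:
(11/4)*(-3) = -33/4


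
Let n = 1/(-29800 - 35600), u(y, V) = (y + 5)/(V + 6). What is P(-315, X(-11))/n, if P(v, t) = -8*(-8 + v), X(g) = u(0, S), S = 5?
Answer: -168993600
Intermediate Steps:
u(y, V) = (5 + y)/(6 + V)
X(g) = 5/11 (X(g) = (5 + 0)/(6 + 5) = 5/11)
P(v, t) = 64 - 8*v
n = -1/65400 (n = 1/(-65400) = -1/65400 ≈ -1.5291e-5)
P(-315, X(-11))/n = (64 - 8*(-315))/(-1/65400) = (64 + 2520)*(-65400) = 2584*(-65400) = -168993600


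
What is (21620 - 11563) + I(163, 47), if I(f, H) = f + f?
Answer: 10383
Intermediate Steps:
I(f, H) = 2*f
(21620 - 11563) + I(163, 47) = (21620 - 11563) + 2*163 = 10057 + 326 = 10383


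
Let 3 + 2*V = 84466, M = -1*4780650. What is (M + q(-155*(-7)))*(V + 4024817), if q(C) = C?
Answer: -38877445327805/2 ≈ -1.9439e+13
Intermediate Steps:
M = -4780650
V = 84463/2 (V = -3/2 + (1/2)*84466 = -3/2 + 42233 = 84463/2 ≈ 42232.)
(M + q(-155*(-7)))*(V + 4024817) = (-4780650 - 155*(-7))*(84463/2 + 4024817) = (-4780650 + 1085)*(8134097/2) = -4779565*8134097/2 = -38877445327805/2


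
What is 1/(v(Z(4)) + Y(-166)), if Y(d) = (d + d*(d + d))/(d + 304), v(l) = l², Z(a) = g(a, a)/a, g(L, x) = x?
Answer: 69/27542 ≈ 0.0025053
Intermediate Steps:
Z(a) = 1 (Z(a) = a/a = 1)
Y(d) = (d + 2*d²)/(304 + d) (Y(d) = (d + d*(2*d))/(304 + d) = (d + 2*d²)/(304 + d))
1/(v(Z(4)) + Y(-166)) = 1/(1² - 166*(1 + 2*(-166))/(304 - 166)) = 1/(1 - 166*(1 - 332)/138) = 1/(1 - 166*1/138*(-331)) = 1/(1 + 27473/69) = 1/(27542/69) = 69/27542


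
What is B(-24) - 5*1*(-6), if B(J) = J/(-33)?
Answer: 338/11 ≈ 30.727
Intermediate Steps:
B(J) = -J/33 (B(J) = J*(-1/33) = -J/33)
B(-24) - 5*1*(-6) = -1/33*(-24) - 5*1*(-6) = 8/11 - 5*(-6) = 8/11 - 1*(-30) = 8/11 + 30 = 338/11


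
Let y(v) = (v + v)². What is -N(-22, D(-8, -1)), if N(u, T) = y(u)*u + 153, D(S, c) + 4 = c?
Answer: 42439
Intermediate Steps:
y(v) = 4*v² (y(v) = (2*v)² = 4*v²)
D(S, c) = -4 + c
N(u, T) = 153 + 4*u³ (N(u, T) = (4*u²)*u + 153 = 4*u³ + 153 = 153 + 4*u³)
-N(-22, D(-8, -1)) = -(153 + 4*(-22)³) = -(153 + 4*(-10648)) = -(153 - 42592) = -1*(-42439) = 42439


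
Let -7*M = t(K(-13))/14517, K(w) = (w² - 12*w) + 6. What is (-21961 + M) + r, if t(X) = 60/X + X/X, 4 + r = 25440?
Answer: 116884713884/33635889 ≈ 3475.0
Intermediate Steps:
r = 25436 (r = -4 + 25440 = 25436)
K(w) = 6 + w² - 12*w
t(X) = 1 + 60/X (t(X) = 60/X + 1 = 1 + 60/X)
M = -391/33635889 (M = -(60 + (6 + (-13)² - 12*(-13)))/(6 + (-13)² - 12*(-13))/(7*14517) = -(60 + (6 + 169 + 156))/(6 + 169 + 156)/(7*14517) = -(60 + 331)/331/(7*14517) = -(1/331)*391/(7*14517) = -391/(2317*14517) = -⅐*391/4805127 = -391/33635889 ≈ -1.1624e-5)
(-21961 + M) + r = (-21961 - 391/33635889) + 25436 = -738677758720/33635889 + 25436 = 116884713884/33635889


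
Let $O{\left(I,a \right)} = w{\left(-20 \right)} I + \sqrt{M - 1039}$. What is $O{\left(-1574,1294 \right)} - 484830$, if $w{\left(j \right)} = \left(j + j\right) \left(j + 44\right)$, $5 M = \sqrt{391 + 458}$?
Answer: $1026210 + \frac{\sqrt{-25975 + 5 \sqrt{849}}}{5} \approx 1.0262 \cdot 10^{6} + 32.143 i$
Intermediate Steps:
$M = \frac{\sqrt{849}}{5}$ ($M = \frac{\sqrt{391 + 458}}{5} = \frac{\sqrt{849}}{5} \approx 5.8275$)
$w{\left(j \right)} = 2 j \left(44 + j\right)$
$O{\left(I,a \right)} = \sqrt{-1039 + \frac{\sqrt{849}}{5}} - 960 I$ ($O{\left(I,a \right)} = 2 \left(-20\right) \left(44 - 20\right) I + \sqrt{\frac{\sqrt{849}}{5} - 1039} = 2 \left(-20\right) 24 I + \sqrt{-1039 + \frac{\sqrt{849}}{5}} = - 960 I + \sqrt{-1039 + \frac{\sqrt{849}}{5}} = \sqrt{-1039 + \frac{\sqrt{849}}{5}} - 960 I$)
$O{\left(-1574,1294 \right)} - 484830 = \left(\left(-960\right) \left(-1574\right) + \frac{i \sqrt{25975 - 5 \sqrt{849}}}{5}\right) - 484830 = \left(1511040 + \frac{i \sqrt{25975 - 5 \sqrt{849}}}{5}\right) - 484830 = 1026210 + \frac{i \sqrt{25975 - 5 \sqrt{849}}}{5}$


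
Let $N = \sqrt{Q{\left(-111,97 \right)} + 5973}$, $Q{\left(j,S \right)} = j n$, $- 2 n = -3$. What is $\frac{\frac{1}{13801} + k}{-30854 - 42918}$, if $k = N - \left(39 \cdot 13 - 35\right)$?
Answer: $\frac{6514071}{1018127372} - \frac{7 \sqrt{474}}{147544} \approx 0.0053652$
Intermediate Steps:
$n = \frac{3}{2}$ ($n = \left(- \frac{1}{2}\right) \left(-3\right) = \frac{3}{2} \approx 1.5$)
$Q{\left(j,S \right)} = \frac{3 j}{2}$ ($Q{\left(j,S \right)} = j \frac{3}{2} = \frac{3 j}{2}$)
$N = \frac{7 \sqrt{474}}{2}$ ($N = \sqrt{\frac{3}{2} \left(-111\right) + 5973} = \sqrt{- \frac{333}{2} + 5973} = \sqrt{\frac{11613}{2}} = \frac{7 \sqrt{474}}{2} \approx 76.2$)
$k = -472 + \frac{7 \sqrt{474}}{2}$ ($k = \frac{7 \sqrt{474}}{2} - \left(39 \cdot 13 - 35\right) = \frac{7 \sqrt{474}}{2} - \left(507 - 35\right) = \frac{7 \sqrt{474}}{2} - 472 = -472 + \frac{7 \sqrt{474}}{2} \approx -395.8$)
$\frac{\frac{1}{13801} + k}{-30854 - 42918} = \frac{\frac{1}{13801} - \left(472 - \frac{7 \sqrt{474}}{2}\right)}{-30854 - 42918} = \frac{\frac{1}{13801} - \left(472 - \frac{7 \sqrt{474}}{2}\right)}{-73772} = \left(- \frac{6514071}{13801} + \frac{7 \sqrt{474}}{2}\right) \left(- \frac{1}{73772}\right) = \frac{6514071}{1018127372} - \frac{7 \sqrt{474}}{147544}$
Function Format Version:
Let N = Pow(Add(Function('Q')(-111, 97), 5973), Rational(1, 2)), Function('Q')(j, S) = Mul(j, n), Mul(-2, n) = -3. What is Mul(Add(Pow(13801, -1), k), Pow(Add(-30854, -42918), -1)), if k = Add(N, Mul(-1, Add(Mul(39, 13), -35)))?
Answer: Add(Rational(6514071, 1018127372), Mul(Rational(-7, 147544), Pow(474, Rational(1, 2)))) ≈ 0.0053652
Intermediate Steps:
n = Rational(3, 2) (n = Mul(Rational(-1, 2), -3) = Rational(3, 2) ≈ 1.5000)
Function('Q')(j, S) = Mul(Rational(3, 2), j) (Function('Q')(j, S) = Mul(j, Rational(3, 2)) = Mul(Rational(3, 2), j))
N = Mul(Rational(7, 2), Pow(474, Rational(1, 2))) (N = Pow(Add(Mul(Rational(3, 2), -111), 5973), Rational(1, 2)) = Pow(Add(Rational(-333, 2), 5973), Rational(1, 2)) = Pow(Rational(11613, 2), Rational(1, 2)) = Mul(Rational(7, 2), Pow(474, Rational(1, 2))) ≈ 76.200)
k = Add(-472, Mul(Rational(7, 2), Pow(474, Rational(1, 2)))) (k = Add(Mul(Rational(7, 2), Pow(474, Rational(1, 2))), Mul(-1, Add(Mul(39, 13), -35))) = Add(Mul(Rational(7, 2), Pow(474, Rational(1, 2))), Mul(-1, Add(507, -35))) = Add(Mul(Rational(7, 2), Pow(474, Rational(1, 2))), Mul(-1, 472)) = Add(Mul(Rational(7, 2), Pow(474, Rational(1, 2))), -472) = Add(-472, Mul(Rational(7, 2), Pow(474, Rational(1, 2)))) ≈ -395.80)
Mul(Add(Pow(13801, -1), k), Pow(Add(-30854, -42918), -1)) = Mul(Add(Pow(13801, -1), Add(-472, Mul(Rational(7, 2), Pow(474, Rational(1, 2))))), Pow(Add(-30854, -42918), -1)) = Mul(Add(Rational(1, 13801), Add(-472, Mul(Rational(7, 2), Pow(474, Rational(1, 2))))), Pow(-73772, -1)) = Mul(Add(Rational(-6514071, 13801), Mul(Rational(7, 2), Pow(474, Rational(1, 2)))), Rational(-1, 73772)) = Add(Rational(6514071, 1018127372), Mul(Rational(-7, 147544), Pow(474, Rational(1, 2))))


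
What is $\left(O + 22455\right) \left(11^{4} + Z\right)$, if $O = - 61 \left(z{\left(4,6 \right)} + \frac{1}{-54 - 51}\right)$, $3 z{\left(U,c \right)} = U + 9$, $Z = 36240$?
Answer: $\frac{118556851361}{105} \approx 1.1291 \cdot 10^{9}$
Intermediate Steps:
$z{\left(U,c \right)} = 3 + \frac{U}{3}$ ($z{\left(U,c \right)} = \frac{U + 9}{3} = \frac{9 + U}{3} = 3 + \frac{U}{3}$)
$O = - \frac{27694}{105}$ ($O = - 61 \left(\left(3 + \frac{1}{3} \cdot 4\right) + \frac{1}{-54 - 51}\right) = - 61 \left(\left(3 + \frac{4}{3}\right) + \frac{1}{-105}\right) = - 61 \left(\frac{13}{3} - \frac{1}{105}\right) = \left(-61\right) \frac{454}{105} = - \frac{27694}{105} \approx -263.75$)
$\left(O + 22455\right) \left(11^{4} + Z\right) = \left(- \frac{27694}{105} + 22455\right) \left(11^{4} + 36240\right) = \frac{2330081 \left(14641 + 36240\right)}{105} = \frac{2330081}{105} \cdot 50881 = \frac{118556851361}{105}$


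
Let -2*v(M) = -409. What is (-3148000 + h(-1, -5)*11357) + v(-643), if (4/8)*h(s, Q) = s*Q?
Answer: -6068451/2 ≈ -3.0342e+6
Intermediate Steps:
v(M) = 409/2 (v(M) = -½*(-409) = 409/2)
h(s, Q) = 2*Q*s (h(s, Q) = 2*(s*Q) = 2*(Q*s) = 2*Q*s)
(-3148000 + h(-1, -5)*11357) + v(-643) = (-3148000 + (2*(-5)*(-1))*11357) + 409/2 = (-3148000 + 10*11357) + 409/2 = (-3148000 + 113570) + 409/2 = -3034430 + 409/2 = -6068451/2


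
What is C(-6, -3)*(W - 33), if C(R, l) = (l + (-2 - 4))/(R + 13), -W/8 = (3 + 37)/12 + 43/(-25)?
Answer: 10329/175 ≈ 59.023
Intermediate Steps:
W = -968/75 (W = -8*((3 + 37)/12 + 43/(-25)) = -8*(40*(1/12) + 43*(-1/25)) = -8*(10/3 - 43/25) = -8*121/75 = -968/75 ≈ -12.907)
C(R, l) = (-6 + l)/(13 + R) (C(R, l) = (l - 6)/(13 + R) = (-6 + l)/(13 + R))
C(-6, -3)*(W - 33) = ((-6 - 3)/(13 - 6))*(-968/75 - 33) = (-9/7)*(-3443/75) = ((1/7)*(-9))*(-3443/75) = -9/7*(-3443/75) = 10329/175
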